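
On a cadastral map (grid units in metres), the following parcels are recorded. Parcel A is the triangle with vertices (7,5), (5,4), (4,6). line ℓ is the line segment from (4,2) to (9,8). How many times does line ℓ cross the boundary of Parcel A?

2

The segment meets the boundary at (6.609,5.13), (6.143,4.571).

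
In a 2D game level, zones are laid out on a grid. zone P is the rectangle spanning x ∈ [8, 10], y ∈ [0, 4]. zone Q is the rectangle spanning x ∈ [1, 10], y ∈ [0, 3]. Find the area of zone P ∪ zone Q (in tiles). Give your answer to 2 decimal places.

By inclusion–exclusion:
Individual areas: |zone P| = 8, |zone Q| = 27.
|zone P∩zone Q|: x∈[8,10], y∈[0,3] → 2·3 = 6.
|zone P ∪ zone Q| = 35 − 6 = 29.00.

29.00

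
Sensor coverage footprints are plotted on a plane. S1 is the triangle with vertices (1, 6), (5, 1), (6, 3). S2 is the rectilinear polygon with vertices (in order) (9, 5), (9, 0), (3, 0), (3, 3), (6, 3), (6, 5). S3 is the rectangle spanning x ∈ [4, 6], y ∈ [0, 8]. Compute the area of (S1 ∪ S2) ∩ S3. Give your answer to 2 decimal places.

7.20

|S1 ∪ S2| = 27.9.
|(S1 ∪ S2) ∩ S3| = 7.20.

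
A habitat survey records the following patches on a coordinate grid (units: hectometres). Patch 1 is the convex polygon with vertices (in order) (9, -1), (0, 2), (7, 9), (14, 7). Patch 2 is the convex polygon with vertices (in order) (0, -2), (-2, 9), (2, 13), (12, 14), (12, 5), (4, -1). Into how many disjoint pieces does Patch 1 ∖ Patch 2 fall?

Patch 1 ∖ Patch 2 is a single connected region.

1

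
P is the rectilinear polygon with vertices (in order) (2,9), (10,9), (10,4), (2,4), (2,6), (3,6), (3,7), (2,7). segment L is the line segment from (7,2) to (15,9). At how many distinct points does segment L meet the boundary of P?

The segment meets the boundary at (10,4.625), (9.286,4).

2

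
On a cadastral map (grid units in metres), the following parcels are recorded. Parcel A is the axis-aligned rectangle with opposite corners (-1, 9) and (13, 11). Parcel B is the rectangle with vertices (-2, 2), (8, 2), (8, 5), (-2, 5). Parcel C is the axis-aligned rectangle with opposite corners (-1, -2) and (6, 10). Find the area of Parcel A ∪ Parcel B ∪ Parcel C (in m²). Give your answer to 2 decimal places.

114.00

By inclusion–exclusion:
Individual areas: |Parcel A| = 28, |Parcel B| = 30, |Parcel C| = 84.
|Parcel A∩Parcel B| = 0 (no overlap).
|Parcel A∩Parcel C|: x∈[-1,6], y∈[9,10] → 7·1 = 7.
|Parcel B∩Parcel C|: x∈[-1,6], y∈[2,5] → 7·3 = 21.
|Parcel A∩Parcel B∩Parcel C| = 0.
|Parcel A ∪ Parcel B ∪ Parcel C| = 142 − 28 + 0 = 114.00.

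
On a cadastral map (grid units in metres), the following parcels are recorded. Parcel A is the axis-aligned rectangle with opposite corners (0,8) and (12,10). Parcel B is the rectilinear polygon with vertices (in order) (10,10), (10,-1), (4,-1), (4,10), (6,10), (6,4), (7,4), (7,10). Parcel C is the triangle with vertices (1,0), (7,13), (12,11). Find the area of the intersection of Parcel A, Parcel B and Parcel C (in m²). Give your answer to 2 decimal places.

7.19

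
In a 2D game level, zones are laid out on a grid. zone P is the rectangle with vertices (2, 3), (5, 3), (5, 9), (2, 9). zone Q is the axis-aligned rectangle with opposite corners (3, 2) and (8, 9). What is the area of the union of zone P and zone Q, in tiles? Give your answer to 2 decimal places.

41.00

By inclusion–exclusion:
Individual areas: |zone P| = 18, |zone Q| = 35.
|zone P∩zone Q|: x∈[3,5], y∈[3,9] → 2·6 = 12.
|zone P ∪ zone Q| = 53 − 12 = 41.00.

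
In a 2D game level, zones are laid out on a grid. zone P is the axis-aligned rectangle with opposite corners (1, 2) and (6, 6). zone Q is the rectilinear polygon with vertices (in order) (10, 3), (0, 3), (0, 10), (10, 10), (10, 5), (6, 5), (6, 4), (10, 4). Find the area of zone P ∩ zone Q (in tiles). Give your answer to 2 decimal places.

The intersection is the polygon with vertices (6,3), (1,3), (1,6), (6,6), (6,5), (6,4).
By the shoelace formula its area is 15.00.

15.00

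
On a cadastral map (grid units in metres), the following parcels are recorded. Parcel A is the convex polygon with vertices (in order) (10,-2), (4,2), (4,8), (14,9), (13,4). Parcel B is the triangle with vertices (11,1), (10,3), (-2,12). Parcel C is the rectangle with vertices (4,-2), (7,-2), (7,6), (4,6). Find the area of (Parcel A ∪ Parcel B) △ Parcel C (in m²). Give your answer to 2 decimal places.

|Parcel A ∪ Parcel B| = 77.2308.
|(Parcel A ∪ Parcel B) ∩ Parcel C| = 15.
|(Parcel A ∪ Parcel B) △ Parcel C| = 77.2308 + 24 − 30 = 71.23.

71.23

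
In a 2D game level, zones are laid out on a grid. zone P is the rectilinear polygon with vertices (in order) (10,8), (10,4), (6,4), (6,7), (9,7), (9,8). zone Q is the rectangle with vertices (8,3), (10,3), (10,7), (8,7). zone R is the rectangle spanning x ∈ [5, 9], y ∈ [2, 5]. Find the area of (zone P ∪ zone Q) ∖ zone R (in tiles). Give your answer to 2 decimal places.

11.00

|zone P ∪ zone Q| = 15.
|(zone P ∪ zone Q) ∩ zone R| = 4.
|(zone P ∪ zone Q) ∖ zone R| = 15 − 4 = 11.00.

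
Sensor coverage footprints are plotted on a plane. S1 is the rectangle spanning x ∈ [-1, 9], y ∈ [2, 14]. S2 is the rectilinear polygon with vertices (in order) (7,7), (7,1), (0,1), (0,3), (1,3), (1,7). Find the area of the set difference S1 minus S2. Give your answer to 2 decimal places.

89.00

|S1| = 120, |S1∩S2| = 31.
|S1 ∖ S2| = |S1| − |S1∩S2| = 120 − 31 = 89.00.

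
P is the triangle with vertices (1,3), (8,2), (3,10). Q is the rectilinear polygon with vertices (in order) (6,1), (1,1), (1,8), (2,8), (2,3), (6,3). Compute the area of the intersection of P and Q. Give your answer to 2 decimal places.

3.54

The intersection is the polygon with vertices (1,3), (2,6.5), (2,3), (6,3), (6,2.286).
By the shoelace formula its area is 3.54.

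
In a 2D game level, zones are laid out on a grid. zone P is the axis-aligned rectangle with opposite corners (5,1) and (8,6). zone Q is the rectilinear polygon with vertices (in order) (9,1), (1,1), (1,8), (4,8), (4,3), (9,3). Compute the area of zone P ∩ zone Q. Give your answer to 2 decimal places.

The intersection is the polygon with vertices (8,1), (5,1), (5,3), (8,3).
By the shoelace formula its area is 6.00.

6.00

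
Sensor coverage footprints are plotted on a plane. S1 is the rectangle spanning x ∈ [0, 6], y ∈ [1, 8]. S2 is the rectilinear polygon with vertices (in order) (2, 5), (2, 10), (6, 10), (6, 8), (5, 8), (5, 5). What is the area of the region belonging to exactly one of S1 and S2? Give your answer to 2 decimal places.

|S1| = 42, |S2| = 17, |S1∩S2| = 9.
|S1 △ S2| = |S1| + |S2| − 2·|S1∩S2| = 42 + 17 − 18 = 41.00.

41.00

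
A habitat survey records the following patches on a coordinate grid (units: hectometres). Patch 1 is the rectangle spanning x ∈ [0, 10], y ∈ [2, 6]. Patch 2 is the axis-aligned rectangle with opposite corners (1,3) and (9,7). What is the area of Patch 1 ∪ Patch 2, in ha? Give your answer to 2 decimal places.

By inclusion–exclusion:
Individual areas: |Patch 1| = 40, |Patch 2| = 32.
|Patch 1∩Patch 2|: x∈[1,9], y∈[3,6] → 8·3 = 24.
|Patch 1 ∪ Patch 2| = 72 − 24 = 48.00.

48.00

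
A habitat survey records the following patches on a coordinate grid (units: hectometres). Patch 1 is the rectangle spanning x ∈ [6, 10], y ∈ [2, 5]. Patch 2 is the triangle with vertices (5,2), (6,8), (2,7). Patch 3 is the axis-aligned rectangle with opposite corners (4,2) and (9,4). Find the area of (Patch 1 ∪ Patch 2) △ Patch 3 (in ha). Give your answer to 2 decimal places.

18.50

|Patch 1 ∪ Patch 2| = 23.5.
|(Patch 1 ∪ Patch 2) ∩ Patch 3| = 7.5.
|(Patch 1 ∪ Patch 2) △ Patch 3| = 23.5 + 10 − 15 = 18.50.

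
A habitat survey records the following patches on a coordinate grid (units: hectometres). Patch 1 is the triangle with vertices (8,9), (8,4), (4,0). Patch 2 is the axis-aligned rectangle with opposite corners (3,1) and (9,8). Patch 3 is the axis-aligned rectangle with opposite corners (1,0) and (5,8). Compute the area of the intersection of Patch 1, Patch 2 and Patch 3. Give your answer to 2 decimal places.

The intersection is the polygon with vertices (4.444,1), (5,2.25), (5,1).
By the shoelace formula its area is 0.35.

0.35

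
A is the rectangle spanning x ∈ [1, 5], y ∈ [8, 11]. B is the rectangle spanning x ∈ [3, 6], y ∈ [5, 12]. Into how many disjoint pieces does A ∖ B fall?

A ∖ B is a single connected region.

1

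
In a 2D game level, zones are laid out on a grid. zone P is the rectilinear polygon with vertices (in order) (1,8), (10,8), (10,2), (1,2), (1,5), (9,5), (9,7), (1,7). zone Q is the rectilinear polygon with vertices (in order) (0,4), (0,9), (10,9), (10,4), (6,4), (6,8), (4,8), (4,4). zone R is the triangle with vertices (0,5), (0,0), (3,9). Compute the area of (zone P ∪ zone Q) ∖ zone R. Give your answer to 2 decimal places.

|zone P ∪ zone Q| = 64.
|(zone P ∪ zone Q) ∩ zone R| = 5.
|(zone P ∪ zone Q) ∖ zone R| = 64 − 5 = 59.00.

59.00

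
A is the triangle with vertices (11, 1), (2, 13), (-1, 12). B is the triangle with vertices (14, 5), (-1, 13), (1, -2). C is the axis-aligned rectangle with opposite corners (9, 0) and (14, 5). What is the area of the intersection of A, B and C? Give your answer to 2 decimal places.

The intersection is the polygon with vertices (9.361,2.502), (9,2.833), (9,3.667), (9.726,2.699).
By the shoelace formula its area is 0.40.

0.40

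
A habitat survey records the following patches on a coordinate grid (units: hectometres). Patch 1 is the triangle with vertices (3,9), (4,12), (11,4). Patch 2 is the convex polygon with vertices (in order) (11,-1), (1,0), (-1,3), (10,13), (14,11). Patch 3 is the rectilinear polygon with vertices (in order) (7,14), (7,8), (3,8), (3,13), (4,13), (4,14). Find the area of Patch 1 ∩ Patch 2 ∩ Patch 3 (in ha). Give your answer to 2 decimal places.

The intersection is the polygon with vertices (4.541,8.037), (6.171,9.519), (7,8.571), (7,8), (4.6,8).
By the shoelace formula its area is 2.13.

2.13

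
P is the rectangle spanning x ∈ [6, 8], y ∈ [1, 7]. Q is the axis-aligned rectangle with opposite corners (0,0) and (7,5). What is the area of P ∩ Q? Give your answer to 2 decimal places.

4.00

|P∩Q|: x∈[6,7], y∈[1,5] → 1·4 = 4.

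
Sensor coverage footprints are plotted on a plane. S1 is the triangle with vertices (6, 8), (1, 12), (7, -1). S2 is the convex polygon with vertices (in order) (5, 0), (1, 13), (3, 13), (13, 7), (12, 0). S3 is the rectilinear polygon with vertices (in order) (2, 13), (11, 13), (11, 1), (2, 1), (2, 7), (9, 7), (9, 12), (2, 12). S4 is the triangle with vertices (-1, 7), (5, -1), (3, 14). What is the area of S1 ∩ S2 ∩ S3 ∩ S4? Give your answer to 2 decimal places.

0.60

The intersection is the polygon with vertices (3.308,7), (3.933,7), (4.188,5.094).
By the shoelace formula its area is 0.60.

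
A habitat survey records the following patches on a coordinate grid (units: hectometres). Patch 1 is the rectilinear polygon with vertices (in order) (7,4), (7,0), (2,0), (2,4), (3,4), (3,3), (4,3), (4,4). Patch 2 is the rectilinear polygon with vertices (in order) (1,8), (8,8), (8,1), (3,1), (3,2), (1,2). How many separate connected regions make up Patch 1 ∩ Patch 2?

Patch 1 ∩ Patch 2 is a single connected region.

1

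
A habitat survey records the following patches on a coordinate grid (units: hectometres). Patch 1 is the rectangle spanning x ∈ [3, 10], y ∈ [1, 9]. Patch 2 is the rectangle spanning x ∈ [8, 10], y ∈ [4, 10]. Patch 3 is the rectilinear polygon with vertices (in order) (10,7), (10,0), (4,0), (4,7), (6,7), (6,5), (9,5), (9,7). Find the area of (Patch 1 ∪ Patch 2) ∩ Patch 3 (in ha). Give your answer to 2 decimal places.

30.00

|Patch 1 ∪ Patch 2| = 58.
|(Patch 1 ∪ Patch 2) ∩ Patch 3| = 30.00.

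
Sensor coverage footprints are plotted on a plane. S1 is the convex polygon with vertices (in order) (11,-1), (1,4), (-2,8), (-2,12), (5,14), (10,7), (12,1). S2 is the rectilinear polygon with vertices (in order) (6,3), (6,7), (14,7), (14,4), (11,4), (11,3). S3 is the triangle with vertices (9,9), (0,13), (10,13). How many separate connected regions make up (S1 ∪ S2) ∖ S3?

(S1 ∪ S2) ∖ S3 splits into 2 disjoint pieces (area 116.4573, area 2.1071).

2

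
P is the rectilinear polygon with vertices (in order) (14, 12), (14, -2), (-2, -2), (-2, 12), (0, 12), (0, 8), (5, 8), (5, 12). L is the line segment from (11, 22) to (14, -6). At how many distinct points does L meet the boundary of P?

2

The segment meets the boundary at (13.571,-2), (12.071,12).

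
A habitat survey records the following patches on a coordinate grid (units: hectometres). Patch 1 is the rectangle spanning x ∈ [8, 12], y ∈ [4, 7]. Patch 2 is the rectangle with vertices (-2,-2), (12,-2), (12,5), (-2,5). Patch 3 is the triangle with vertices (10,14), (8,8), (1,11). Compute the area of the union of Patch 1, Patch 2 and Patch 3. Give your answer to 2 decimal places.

130.00

By inclusion–exclusion:
Individual areas: |Patch 1| = 12, |Patch 2| = 98, |Patch 3| = 24.
|Patch 1∩Patch 2|: x∈[8,12], y∈[4,5] → 4·1 = 4.
|Patch 1∩Patch 3| = 0.
|Patch 2∩Patch 3| = 0.
|Patch 1∩Patch 2∩Patch 3| = 0.
|Patch 1 ∪ Patch 2 ∪ Patch 3| = 134 − 4 + 0 = 130.00.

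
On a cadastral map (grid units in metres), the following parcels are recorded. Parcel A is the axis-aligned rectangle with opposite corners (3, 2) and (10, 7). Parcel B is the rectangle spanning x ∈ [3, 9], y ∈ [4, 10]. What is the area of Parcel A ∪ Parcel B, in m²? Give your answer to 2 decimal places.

53.00

By inclusion–exclusion:
Individual areas: |Parcel A| = 35, |Parcel B| = 36.
|Parcel A∩Parcel B|: x∈[3,9], y∈[4,7] → 6·3 = 18.
|Parcel A ∪ Parcel B| = 71 − 18 = 53.00.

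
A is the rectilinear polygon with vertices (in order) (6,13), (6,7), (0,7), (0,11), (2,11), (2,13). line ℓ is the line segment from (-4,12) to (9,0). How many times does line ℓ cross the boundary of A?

2

The segment meets the boundary at (1.417,7), (0,8.308).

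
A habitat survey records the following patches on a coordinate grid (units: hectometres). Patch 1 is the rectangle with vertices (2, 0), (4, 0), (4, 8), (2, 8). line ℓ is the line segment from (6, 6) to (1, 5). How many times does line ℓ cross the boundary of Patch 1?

2

The segment meets the boundary at (2,5.2), (4,5.6).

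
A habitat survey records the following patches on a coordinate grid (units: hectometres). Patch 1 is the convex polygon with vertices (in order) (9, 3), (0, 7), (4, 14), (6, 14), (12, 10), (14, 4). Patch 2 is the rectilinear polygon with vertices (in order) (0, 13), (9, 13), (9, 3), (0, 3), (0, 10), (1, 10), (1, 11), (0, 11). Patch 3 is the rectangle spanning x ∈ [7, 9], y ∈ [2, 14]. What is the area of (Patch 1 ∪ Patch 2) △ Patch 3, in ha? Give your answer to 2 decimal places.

|Patch 1 ∪ Patch 2| = 121.5357.
|(Patch 1 ∪ Patch 2) ∩ Patch 3| = 20.0833.
|(Patch 1 ∪ Patch 2) △ Patch 3| = 121.5357 + 24 − 40.1667 = 105.37.

105.37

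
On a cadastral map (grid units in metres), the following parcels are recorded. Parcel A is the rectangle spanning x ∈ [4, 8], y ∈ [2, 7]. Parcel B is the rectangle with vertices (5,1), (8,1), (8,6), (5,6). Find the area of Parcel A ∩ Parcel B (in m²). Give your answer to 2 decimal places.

12.00

|Parcel A∩Parcel B|: x∈[5,8], y∈[2,6] → 3·4 = 12.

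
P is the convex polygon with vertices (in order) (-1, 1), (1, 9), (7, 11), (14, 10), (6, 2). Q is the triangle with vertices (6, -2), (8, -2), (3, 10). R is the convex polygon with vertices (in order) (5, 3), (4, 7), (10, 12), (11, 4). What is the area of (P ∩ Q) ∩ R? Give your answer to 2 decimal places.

The region (P ∩ Q) ∩ R is the polygon with vertices (5.857,3.143), (5,3), (4,7), (4.186,7.155).
By the shoelace formula its area is 2.29.

2.29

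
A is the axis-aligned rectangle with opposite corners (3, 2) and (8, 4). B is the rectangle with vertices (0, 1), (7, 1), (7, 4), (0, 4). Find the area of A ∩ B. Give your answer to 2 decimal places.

|A∩B|: x∈[3,7], y∈[2,4] → 4·2 = 8.

8.00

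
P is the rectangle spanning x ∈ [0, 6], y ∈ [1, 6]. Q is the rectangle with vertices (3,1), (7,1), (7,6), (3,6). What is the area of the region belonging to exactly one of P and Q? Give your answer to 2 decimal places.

|P∩Q|: x∈[3,6], y∈[1,6] → 3·5 = 15.
|P △ Q| = |P| + |Q| − 2·|P∩Q| = 30 + 20 − 30 = 20.00.

20.00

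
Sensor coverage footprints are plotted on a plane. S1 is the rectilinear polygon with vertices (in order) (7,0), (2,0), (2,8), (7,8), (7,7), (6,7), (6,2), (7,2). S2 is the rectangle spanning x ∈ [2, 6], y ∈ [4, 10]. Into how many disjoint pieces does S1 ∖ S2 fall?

2

S1 ∖ S2 splits into 2 disjoint pieces (area 18, area 1).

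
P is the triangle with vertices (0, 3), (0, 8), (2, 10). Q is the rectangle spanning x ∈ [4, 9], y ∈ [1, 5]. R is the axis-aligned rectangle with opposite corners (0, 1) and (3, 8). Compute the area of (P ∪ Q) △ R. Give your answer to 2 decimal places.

|P ∪ Q| = 25.
|(P ∪ Q) ∩ R| = 3.5714.
|(P ∪ Q) △ R| = 25 + 21 − 7.1429 = 38.86.

38.86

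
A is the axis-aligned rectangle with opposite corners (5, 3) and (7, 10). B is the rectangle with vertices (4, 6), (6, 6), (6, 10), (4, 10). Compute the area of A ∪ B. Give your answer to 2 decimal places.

18.00

By inclusion–exclusion:
Individual areas: |A| = 14, |B| = 8.
|A∩B|: x∈[5,6], y∈[6,10] → 1·4 = 4.
|A ∪ B| = 22 − 4 = 18.00.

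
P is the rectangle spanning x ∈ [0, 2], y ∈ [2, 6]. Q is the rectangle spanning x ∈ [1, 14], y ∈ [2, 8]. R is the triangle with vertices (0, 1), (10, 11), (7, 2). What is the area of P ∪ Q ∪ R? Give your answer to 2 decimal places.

88.00

By inclusion–exclusion:
Individual areas: |P| = 8, |Q| = 78, |R| = 30.
|P∩Q|: x∈[1,2], y∈[2,6] → 1·4 = 4.
|P∩R| = 0.5.
|Q∩R| = 24.
|P∩Q∩R| = 0.5.
|P ∪ Q ∪ R| = 116 − 28.5 + 0.5 = 88.00.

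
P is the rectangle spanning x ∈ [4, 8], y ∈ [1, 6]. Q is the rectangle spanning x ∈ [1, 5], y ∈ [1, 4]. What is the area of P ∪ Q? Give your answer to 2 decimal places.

By inclusion–exclusion:
Individual areas: |P| = 20, |Q| = 12.
|P∩Q|: x∈[4,5], y∈[1,4] → 1·3 = 3.
|P ∪ Q| = 32 − 3 = 29.00.

29.00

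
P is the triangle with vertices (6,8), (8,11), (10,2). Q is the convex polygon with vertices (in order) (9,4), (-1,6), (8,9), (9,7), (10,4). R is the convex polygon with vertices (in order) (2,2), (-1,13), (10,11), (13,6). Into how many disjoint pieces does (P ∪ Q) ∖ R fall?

2

(P ∪ Q) ∖ R splits into 2 disjoint pieces (area 1.7701, area 0.9423).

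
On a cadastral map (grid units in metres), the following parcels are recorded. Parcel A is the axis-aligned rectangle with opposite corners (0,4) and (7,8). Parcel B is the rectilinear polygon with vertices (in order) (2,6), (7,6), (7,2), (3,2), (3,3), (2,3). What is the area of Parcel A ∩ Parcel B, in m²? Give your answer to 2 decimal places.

10.00

The intersection is the polygon with vertices (7,4), (2,4), (2,6), (7,6).
By the shoelace formula its area is 10.00.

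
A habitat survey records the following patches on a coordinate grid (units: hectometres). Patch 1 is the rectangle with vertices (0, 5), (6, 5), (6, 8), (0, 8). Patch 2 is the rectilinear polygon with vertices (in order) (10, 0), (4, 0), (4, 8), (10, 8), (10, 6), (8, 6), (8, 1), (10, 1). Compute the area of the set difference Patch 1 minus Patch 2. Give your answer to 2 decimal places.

|Patch 1| = 18, |Patch 1∩Patch 2| = 6.
|Patch 1 ∖ Patch 2| = |Patch 1| − |Patch 1∩Patch 2| = 18 − 6 = 12.00.

12.00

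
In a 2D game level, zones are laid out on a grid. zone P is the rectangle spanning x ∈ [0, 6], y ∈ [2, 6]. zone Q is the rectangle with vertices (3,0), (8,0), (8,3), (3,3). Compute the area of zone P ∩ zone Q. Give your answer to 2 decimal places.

|zone P∩zone Q|: x∈[3,6], y∈[2,3] → 3·1 = 3.

3.00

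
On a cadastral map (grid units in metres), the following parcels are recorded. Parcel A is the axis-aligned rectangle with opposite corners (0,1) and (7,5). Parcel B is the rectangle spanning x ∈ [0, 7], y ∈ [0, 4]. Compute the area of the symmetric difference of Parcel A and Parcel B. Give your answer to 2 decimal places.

14.00

|Parcel A∩Parcel B|: x∈[0,7], y∈[1,4] → 7·3 = 21.
|Parcel A △ Parcel B| = |Parcel A| + |Parcel B| − 2·|Parcel A∩Parcel B| = 28 + 28 − 42 = 14.00.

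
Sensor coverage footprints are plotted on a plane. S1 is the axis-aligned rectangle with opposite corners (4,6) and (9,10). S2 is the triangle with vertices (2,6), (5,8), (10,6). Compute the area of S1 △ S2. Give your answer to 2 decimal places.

15.07

|S1| = 20, |S2| = 8, |S1∩S2| = 6.4667.
|S1 △ S2| = |S1| + |S2| − 2·|S1∩S2| = 20 + 8 − 12.9333 = 15.07.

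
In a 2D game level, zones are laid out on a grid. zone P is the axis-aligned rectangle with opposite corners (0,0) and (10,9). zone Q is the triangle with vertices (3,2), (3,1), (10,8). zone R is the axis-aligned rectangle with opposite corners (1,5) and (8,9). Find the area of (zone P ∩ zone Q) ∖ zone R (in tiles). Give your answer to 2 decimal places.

|zone P ∩ zone Q| = 3.5.
|(zone P ∩ zone Q) ∩ zone R| = 0.4643.
|(zone P ∩ zone Q) ∖ zone R| = 3.5 − 0.4643 = 3.04.

3.04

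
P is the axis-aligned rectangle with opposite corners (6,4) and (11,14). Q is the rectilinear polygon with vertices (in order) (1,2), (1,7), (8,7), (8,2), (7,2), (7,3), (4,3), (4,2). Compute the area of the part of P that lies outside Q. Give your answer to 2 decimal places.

|P| = 50, |P∩Q| = 6.
|P ∖ Q| = |P| − |P∩Q| = 50 − 6 = 44.00.

44.00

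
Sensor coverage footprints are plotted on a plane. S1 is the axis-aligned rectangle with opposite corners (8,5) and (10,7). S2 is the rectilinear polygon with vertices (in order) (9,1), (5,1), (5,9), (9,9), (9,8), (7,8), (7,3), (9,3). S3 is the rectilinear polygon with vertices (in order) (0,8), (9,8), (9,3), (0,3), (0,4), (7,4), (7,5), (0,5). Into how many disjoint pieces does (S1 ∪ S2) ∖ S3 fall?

4

(S1 ∪ S2) ∖ S3 splits into 4 disjoint pieces (area 2, area 8, area 2, area 4).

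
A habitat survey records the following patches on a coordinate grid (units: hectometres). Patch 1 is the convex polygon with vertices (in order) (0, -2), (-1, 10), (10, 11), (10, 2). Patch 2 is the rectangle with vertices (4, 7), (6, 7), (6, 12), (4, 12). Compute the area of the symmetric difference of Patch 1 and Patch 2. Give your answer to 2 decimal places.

|Patch 1| = 111.5, |Patch 2| = 10, |Patch 1∩Patch 2| = 7.0909.
|Patch 1 △ Patch 2| = |Patch 1| + |Patch 2| − 2·|Patch 1∩Patch 2| = 111.5 + 10 − 14.1818 = 107.32.

107.32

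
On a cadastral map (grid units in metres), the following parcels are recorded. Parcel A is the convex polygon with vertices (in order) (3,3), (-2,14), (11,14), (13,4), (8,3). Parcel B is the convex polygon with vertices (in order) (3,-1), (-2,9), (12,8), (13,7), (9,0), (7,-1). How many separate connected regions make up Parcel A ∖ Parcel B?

2

Parcel A ∖ Parcel B splits into 2 disjoint pieces (area 68.7525, area 2.2366).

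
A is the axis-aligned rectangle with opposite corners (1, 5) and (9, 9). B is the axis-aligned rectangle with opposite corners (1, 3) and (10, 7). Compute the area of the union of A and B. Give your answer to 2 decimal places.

By inclusion–exclusion:
Individual areas: |A| = 32, |B| = 36.
|A∩B|: x∈[1,9], y∈[5,7] → 8·2 = 16.
|A ∪ B| = 68 − 16 = 52.00.

52.00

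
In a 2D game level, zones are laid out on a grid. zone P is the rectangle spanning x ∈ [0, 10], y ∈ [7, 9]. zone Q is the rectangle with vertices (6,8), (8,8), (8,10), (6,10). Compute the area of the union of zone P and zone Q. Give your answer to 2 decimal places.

22.00

By inclusion–exclusion:
Individual areas: |zone P| = 20, |zone Q| = 4.
|zone P∩zone Q|: x∈[6,8], y∈[8,9] → 2·1 = 2.
|zone P ∪ zone Q| = 24 − 2 = 22.00.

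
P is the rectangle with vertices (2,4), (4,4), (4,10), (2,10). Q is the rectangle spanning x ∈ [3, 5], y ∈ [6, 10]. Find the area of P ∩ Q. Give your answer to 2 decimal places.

4.00

|P∩Q|: x∈[3,4], y∈[6,10] → 1·4 = 4.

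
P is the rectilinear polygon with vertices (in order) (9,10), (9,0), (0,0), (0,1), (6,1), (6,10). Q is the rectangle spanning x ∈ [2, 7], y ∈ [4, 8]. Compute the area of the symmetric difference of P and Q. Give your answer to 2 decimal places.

|P| = 36, |Q| = 20, |P∩Q| = 4.
|P △ Q| = |P| + |Q| − 2·|P∩Q| = 36 + 20 − 8 = 48.00.

48.00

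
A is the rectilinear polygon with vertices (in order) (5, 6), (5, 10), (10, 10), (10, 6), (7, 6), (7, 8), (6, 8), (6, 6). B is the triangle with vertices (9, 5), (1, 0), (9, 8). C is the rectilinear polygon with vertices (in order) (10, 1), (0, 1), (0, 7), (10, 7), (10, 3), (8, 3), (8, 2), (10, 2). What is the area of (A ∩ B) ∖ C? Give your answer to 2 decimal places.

0.50

|A ∩ B| = 2.
|(A ∩ B) ∩ C| = 1.5.
|(A ∩ B) ∖ C| = 2 − 1.5 = 0.50.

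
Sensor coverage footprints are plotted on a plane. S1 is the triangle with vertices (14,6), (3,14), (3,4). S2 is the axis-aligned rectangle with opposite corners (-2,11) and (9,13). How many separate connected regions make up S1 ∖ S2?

S1 ∖ S2 splits into 2 disjoint pieces (area 48.8125, area 0.6875).

2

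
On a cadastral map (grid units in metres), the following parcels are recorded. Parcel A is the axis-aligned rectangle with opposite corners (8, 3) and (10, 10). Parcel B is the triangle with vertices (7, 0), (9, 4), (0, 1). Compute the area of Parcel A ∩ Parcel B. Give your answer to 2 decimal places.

0.58

The intersection is the polygon with vertices (8,3), (8,3.667), (9,4), (8.5,3).
By the shoelace formula its area is 0.58.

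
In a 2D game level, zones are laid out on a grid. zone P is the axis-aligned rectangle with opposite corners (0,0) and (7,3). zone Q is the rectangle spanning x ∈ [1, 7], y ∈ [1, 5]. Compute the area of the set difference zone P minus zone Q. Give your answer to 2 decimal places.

9.00

|zone P∩zone Q|: x∈[1,7], y∈[1,3] → 6·2 = 12.
|zone P| = 21.
|zone P ∖ zone Q| = |zone P| − |zone P∩zone Q| = 21 − 12 = 9.00.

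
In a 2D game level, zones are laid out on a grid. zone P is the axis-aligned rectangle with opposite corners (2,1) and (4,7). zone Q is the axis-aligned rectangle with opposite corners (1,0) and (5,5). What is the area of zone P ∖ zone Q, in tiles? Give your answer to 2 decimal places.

|zone P∩zone Q|: x∈[2,4], y∈[1,5] → 2·4 = 8.
|zone P| = 12.
|zone P ∖ zone Q| = |zone P| − |zone P∩zone Q| = 12 − 8 = 4.00.

4.00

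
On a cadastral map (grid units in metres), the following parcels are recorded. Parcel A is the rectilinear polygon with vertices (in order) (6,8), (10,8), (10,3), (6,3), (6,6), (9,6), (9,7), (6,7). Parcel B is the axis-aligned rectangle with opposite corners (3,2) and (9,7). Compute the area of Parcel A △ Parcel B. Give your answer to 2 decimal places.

|Parcel A| = 17, |Parcel B| = 30, |Parcel A∩Parcel B| = 9.
|Parcel A △ Parcel B| = |Parcel A| + |Parcel B| − 2·|Parcel A∩Parcel B| = 17 + 30 − 18 = 29.00.

29.00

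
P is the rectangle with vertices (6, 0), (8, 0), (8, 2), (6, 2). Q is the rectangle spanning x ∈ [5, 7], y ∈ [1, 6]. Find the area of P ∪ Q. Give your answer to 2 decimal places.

13.00

By inclusion–exclusion:
Individual areas: |P| = 4, |Q| = 10.
|P∩Q|: x∈[6,7], y∈[1,2] → 1·1 = 1.
|P ∪ Q| = 14 − 1 = 13.00.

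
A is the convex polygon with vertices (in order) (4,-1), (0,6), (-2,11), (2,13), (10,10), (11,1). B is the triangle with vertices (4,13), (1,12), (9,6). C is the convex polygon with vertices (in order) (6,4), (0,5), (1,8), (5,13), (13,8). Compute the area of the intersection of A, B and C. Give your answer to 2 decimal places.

8.77

The intersection is the polygon with vertices (9,6), (3,10.5), (4.308,12.135), (4.732,11.976).
By the shoelace formula its area is 8.77.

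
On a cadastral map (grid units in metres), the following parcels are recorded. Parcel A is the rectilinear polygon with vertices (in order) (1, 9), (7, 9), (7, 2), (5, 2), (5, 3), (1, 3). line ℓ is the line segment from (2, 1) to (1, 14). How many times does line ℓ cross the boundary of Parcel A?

2

The segment meets the boundary at (1.385,9), (1.846,3).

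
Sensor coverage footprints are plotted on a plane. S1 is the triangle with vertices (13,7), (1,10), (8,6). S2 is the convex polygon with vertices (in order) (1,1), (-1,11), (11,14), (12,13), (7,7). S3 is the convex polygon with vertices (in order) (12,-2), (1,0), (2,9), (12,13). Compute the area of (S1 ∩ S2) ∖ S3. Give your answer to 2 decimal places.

0.50

|S1 ∩ S2| = 6.5031.
|(S1 ∩ S2) ∩ S3| = 6.0043.
|(S1 ∩ S2) ∖ S3| = 6.5031 − 6.0043 = 0.50.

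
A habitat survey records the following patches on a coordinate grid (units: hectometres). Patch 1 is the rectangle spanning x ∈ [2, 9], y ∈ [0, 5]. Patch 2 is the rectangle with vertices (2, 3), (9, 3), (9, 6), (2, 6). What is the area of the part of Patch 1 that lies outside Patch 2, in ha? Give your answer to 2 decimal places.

21.00

|Patch 1∩Patch 2|: x∈[2,9], y∈[3,5] → 7·2 = 14.
|Patch 1| = 35.
|Patch 1 ∖ Patch 2| = |Patch 1| − |Patch 1∩Patch 2| = 35 − 14 = 21.00.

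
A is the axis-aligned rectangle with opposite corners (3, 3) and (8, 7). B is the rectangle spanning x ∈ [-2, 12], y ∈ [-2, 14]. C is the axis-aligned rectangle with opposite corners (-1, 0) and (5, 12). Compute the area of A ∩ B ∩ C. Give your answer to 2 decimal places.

The intersection is the polygon with vertices (3,7), (5,7), (5,3), (3,3).
By the shoelace formula its area is 8.00.

8.00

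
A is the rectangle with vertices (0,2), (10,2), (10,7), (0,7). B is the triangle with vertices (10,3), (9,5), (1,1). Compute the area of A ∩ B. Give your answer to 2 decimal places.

8.75

The intersection is the polygon with vertices (3,2), (9,5), (10,3), (5.5,2).
By the shoelace formula its area is 8.75.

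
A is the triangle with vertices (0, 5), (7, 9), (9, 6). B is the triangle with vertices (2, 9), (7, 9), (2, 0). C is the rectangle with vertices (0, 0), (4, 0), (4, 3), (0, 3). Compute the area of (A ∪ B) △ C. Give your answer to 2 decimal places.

|A ∪ B| = 29.7167.
|(A ∪ B) ∩ C| = 2.5.
|(A ∪ B) △ C| = 29.7167 + 12 − 5 = 36.72.

36.72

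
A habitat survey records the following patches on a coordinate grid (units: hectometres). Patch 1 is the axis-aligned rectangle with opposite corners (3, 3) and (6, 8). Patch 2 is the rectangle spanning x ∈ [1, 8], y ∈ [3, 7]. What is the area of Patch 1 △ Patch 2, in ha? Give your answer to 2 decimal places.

|Patch 1∩Patch 2|: x∈[3,6], y∈[3,7] → 3·4 = 12.
|Patch 1 △ Patch 2| = |Patch 1| + |Patch 2| − 2·|Patch 1∩Patch 2| = 15 + 28 − 24 = 19.00.

19.00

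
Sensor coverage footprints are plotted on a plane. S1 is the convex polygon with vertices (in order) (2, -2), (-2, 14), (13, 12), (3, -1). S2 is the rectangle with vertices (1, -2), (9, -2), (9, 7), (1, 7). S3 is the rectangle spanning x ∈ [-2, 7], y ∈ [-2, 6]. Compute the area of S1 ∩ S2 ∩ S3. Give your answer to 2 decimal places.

31.10

The intersection is the polygon with vertices (1,6), (7,6), (7,4.2), (3,-1), (2,-2), (1,2).
By the shoelace formula its area is 31.10.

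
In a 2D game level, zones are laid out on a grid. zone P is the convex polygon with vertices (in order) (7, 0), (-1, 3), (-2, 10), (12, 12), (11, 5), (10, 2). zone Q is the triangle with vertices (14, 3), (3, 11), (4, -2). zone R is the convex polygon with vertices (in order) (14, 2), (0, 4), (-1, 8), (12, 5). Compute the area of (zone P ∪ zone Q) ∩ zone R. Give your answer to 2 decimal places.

The region (zone P ∪ zone Q) ∩ zone R is the polygon with vertices (11.024,5.165), (12.706,3.941), (13.5,2.75), (12.444,2.222), (0,4), (-1,8), (11.032,5.223).
By the shoelace formula its area is 42.48.

42.48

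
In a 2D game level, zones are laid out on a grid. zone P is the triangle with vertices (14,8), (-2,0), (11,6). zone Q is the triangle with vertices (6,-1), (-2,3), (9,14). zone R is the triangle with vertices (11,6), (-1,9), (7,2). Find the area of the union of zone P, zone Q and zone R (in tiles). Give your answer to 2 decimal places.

79.91

By inclusion–exclusion:
Individual areas: |zone P| = 4, |zone Q| = 66, |zone R| = 30.
|zone P∩zone Q| = 1.4029.
|zone P∩zone R| = 2.0629.
|zone Q∩zone R| = 17.1834.
|zone P∩zone Q∩zone R| = 0.5624.
|zone P ∪ zone Q ∪ zone R| = 100 − 20.6491 + 0.5624 = 79.91.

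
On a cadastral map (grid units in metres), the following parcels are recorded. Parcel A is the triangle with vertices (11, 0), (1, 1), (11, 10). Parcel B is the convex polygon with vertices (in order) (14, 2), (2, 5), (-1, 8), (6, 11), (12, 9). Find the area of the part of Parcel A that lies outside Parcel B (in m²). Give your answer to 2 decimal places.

27.33

|Parcel A| = 50, |Parcel A∩Parcel B| = 22.6731.
|Parcel A ∖ Parcel B| = |Parcel A| − |Parcel A∩Parcel B| = 50 − 22.6731 = 27.33.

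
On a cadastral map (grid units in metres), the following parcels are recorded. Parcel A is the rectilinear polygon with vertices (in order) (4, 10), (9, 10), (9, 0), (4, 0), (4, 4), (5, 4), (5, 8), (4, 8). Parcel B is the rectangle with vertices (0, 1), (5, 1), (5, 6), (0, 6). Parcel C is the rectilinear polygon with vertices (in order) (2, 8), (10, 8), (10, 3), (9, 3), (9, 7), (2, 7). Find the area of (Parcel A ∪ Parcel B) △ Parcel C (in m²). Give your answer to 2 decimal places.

72.00

|Parcel A ∪ Parcel B| = 68.
|(Parcel A ∪ Parcel B) ∩ Parcel C| = 4.
|(Parcel A ∪ Parcel B) △ Parcel C| = 68 + 12 − 8 = 72.00.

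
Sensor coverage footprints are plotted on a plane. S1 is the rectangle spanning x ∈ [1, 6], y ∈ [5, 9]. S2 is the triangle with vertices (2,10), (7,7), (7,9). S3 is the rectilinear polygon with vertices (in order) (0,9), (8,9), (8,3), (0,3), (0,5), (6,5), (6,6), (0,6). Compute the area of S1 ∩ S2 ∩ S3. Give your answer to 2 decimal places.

The intersection is the polygon with vertices (6,7.6), (3.667,9), (6,9).
By the shoelace formula its area is 1.63.

1.63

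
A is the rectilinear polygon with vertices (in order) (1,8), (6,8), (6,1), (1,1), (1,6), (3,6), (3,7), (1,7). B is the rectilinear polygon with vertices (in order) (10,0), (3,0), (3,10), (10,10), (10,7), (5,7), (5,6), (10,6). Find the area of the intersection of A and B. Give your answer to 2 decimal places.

20.00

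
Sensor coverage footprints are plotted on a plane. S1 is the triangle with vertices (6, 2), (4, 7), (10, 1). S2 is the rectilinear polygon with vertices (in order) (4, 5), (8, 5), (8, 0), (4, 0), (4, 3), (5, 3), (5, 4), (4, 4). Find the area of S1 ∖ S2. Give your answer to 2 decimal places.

|S1| = 9, |S1∩S2| = 6.3.
|S1 ∖ S2| = |S1| − |S1∩S2| = 9 − 6.3 = 2.70.

2.70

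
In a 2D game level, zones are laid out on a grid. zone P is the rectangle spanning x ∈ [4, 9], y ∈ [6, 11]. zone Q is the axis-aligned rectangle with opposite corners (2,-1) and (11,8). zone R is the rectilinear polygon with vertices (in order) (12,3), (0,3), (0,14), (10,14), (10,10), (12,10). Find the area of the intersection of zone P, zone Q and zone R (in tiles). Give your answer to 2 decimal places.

10.00

The intersection is the polygon with vertices (4,6), (4,8), (9,8), (9,6).
By the shoelace formula its area is 10.00.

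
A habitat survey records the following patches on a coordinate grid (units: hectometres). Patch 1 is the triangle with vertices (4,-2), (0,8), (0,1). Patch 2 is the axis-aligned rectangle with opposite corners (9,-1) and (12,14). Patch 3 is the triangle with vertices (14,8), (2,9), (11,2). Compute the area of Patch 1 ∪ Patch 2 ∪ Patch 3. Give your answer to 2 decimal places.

By inclusion–exclusion:
Individual areas: |Patch 1| = 14, |Patch 2| = 45, |Patch 3| = 37.5.
|Patch 1∩Patch 2| = 0.
|Patch 1∩Patch 3| = 0.
|Patch 2∩Patch 3| = 16.3194.
|Patch 1∩Patch 2∩Patch 3| = 0.
|Patch 1 ∪ Patch 2 ∪ Patch 3| = 96.5 − 16.3194 + 0 = 80.18.

80.18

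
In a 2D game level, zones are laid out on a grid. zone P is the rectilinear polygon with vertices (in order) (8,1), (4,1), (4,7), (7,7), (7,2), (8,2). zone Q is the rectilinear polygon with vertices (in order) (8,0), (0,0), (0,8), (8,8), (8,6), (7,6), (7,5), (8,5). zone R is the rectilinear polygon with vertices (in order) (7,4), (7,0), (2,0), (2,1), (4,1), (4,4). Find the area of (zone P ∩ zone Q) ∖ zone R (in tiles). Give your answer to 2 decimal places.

10.00

|zone P ∩ zone Q| = 19.
|(zone P ∩ zone Q) ∩ zone R| = 9.
|(zone P ∩ zone Q) ∖ zone R| = 19 − 9 = 10.00.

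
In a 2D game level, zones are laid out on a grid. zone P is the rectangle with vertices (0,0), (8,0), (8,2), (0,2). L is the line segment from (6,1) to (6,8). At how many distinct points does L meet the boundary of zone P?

The segment meets the boundary at (6,2).

1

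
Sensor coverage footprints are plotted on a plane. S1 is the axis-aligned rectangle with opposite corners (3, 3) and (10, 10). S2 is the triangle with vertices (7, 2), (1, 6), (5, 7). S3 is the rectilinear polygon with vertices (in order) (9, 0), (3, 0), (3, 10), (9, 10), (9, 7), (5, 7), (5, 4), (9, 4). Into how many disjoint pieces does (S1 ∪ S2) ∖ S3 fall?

2

(S1 ∪ S2) ∖ S3 splits into 2 disjoint pieces (area 19, area 1.8333).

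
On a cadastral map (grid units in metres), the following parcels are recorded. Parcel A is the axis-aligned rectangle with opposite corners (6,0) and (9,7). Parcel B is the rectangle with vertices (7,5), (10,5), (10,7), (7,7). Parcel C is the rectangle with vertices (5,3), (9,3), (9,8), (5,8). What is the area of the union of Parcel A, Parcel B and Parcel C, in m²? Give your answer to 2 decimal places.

By inclusion–exclusion:
Individual areas: |Parcel A| = 21, |Parcel B| = 6, |Parcel C| = 20.
|Parcel A∩Parcel B|: x∈[7,9], y∈[5,7] → 2·2 = 4.
|Parcel A∩Parcel C|: x∈[6,9], y∈[3,7] → 3·4 = 12.
|Parcel B∩Parcel C|: x∈[7,9], y∈[5,7] → 2·2 = 4.
|Parcel A∩Parcel B∩Parcel C| = 4.
|Parcel A ∪ Parcel B ∪ Parcel C| = 47 − 20 + 4 = 31.00.

31.00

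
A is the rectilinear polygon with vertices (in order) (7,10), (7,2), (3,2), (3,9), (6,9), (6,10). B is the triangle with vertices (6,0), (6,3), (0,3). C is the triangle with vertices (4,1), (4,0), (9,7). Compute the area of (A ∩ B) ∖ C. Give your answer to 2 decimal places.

|A ∩ B| = 3.
|(A ∩ B) ∩ C| = 0.5214.
|(A ∩ B) ∖ C| = 3 − 0.5214 = 2.48.

2.48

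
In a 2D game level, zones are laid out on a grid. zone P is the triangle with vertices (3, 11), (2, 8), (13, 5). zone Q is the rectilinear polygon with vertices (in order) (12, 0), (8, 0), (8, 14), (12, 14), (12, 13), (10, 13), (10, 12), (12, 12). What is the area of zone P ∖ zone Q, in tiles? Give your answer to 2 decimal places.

14.07

|zone P| = 18, |zone P∩zone Q| = 3.9273.
|zone P ∖ zone Q| = |zone P| − |zone P∩zone Q| = 18 − 3.9273 = 14.07.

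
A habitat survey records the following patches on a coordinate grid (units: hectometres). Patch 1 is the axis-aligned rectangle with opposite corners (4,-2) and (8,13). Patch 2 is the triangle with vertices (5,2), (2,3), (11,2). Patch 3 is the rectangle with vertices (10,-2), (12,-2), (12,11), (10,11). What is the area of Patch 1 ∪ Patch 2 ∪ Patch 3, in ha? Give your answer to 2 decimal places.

By inclusion–exclusion:
Individual areas: |Patch 1| = 60, |Patch 2| = 3, |Patch 3| = 26.
|Patch 1∩Patch 2| = 2.0556.
|Patch 1∩Patch 3| = 0 (no overlap).
|Patch 2∩Patch 3| = 0.0556.
|Patch 1∩Patch 2∩Patch 3| = 0.
|Patch 1 ∪ Patch 2 ∪ Patch 3| = 89 − 2.1111 + 0 = 86.89.

86.89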